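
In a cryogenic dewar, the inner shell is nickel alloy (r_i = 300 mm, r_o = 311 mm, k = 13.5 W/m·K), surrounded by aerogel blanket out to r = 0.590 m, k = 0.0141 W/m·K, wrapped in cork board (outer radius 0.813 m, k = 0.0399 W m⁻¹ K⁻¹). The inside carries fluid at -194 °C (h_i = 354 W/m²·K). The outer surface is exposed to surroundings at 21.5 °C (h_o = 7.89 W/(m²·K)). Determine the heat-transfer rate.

Treat each layer as a resistance in series:
  R_conv,in = 1/(4πr²h) = 1/(4π·0.300²·354) = 0.002498 K/W
  R_nickel alloy = (1/0.300 − 1/0.311)/(4πk) = 0.1179/(4π·13.5) = 6.950×10^-4 K/W
  R_aerogel blanket = (1/0.311 − 1/0.590)/(4πk) = 1.521/(4π·0.0141) = 8.581 K/W
  R_cork board = (1/0.590 − 1/0.813)/(4πk) = 0.4649/(4π·0.0399) = 0.9272 K/W
  R_conv,out = 1/(4πr²h) = 1/(4π·0.813²·7.89) = 0.01526 K/W
ΣR = 0.002498 + 6.950×10^-4 + 8.581 + 0.9272 + 0.01526 = 9.527 K/W
Q = ΔT/ΣR = (-194 °C − 21.5 °C)/9.527 = -22.6 W
(Negative Q ⇒ heat flows inward; heat gain = 22.6 W.)

Q = 22.6 W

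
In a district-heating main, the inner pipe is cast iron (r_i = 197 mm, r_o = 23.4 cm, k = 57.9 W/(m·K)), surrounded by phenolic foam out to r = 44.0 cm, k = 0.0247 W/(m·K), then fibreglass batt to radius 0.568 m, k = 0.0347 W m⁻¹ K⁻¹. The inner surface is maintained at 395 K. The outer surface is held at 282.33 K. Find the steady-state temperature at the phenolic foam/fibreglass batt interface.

Resistance network (inner→outer):
  R'_cast iron = ln(0.234/0.197)/(2πk) = 0.1721/(2π·57.9) = 4.731×10^-4 m·K/W
  R'_phenolic foam = ln(0.440/0.234)/(2πk) = 0.6315/(2π·0.0247) = 4.069 m·K/W
  R'_fibreglass batt = ln(0.568/0.440)/(2πk) = 0.2553/(2π·0.0347) = 1.171 m·K/W
ΣR = 4.731×10^-4 + 4.069 + 1.171 = 5.240 m·K/W
Q' = ΔT/ΣR = (395 K − 282.33 K)/5.240 = 21.50 W/m
From the inner boundary to the phenolic foam/fibreglass batt interface, ΣR_partial = 4.069 m·K/W.
T_interface = T_in − Q'·ΣR_partial = 395 K − (21.50)(4.069) = 307.5 K

T = 307.5 K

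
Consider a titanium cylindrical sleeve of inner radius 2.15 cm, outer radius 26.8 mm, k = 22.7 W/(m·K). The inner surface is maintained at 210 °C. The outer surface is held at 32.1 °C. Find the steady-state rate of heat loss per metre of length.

Q' = 2πk·ΔT/ln(r₂/r₁) = 2π × 22.7 × 177.9 / ln(0.0268/0.0215) = 1.15×10^5 W/m

Q' = 1.15×10^5 W/m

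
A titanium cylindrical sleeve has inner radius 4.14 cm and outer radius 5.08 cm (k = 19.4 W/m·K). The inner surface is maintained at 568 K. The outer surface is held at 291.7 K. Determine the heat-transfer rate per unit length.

Q' = 2πk·ΔT/ln(r₂/r₁) = 2π × 19.4 × 276.3 / ln(0.0508/0.0414) = 1.65×10^5 W/m

Q' = 1.65×10^5 W/m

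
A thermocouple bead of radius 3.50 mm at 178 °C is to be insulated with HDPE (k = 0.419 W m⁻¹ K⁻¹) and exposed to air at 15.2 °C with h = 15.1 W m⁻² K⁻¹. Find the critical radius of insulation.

r_cr = 5.55 cm

For a sphere, r_cr = 2k_ins/h = 2·0.419/15.1 = 0.0555 m = 5.55 cm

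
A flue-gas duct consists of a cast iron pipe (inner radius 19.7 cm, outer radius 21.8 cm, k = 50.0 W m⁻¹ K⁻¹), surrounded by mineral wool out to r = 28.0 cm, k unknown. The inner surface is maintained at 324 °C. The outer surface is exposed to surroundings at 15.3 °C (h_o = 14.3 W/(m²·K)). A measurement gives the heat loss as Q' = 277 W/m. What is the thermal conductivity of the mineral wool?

ΣR = ΔT/Q' = |324 − 15.3|/277 = 1.114 m·K/W
Known resistances:
  R'_cast iron = ln(0.218/0.197)/(2πk) = 0.1013/(2π·50.0) = 3.224×10^-4 m·K/W
  R'_conv,out = 1/(2πr h) = 1/(2π·0.280·14.3) = 0.03975 m·K/W
R_mineral wool = ΣR − ΣR_known = 1.114 − 0.04007 = 1.074 m·K/W
ln(r₂/r₁)/(2πk) = 1.074 ⇒ k = 0.2503/(2π·1.074) = 0.0371 W/m·K

k = 0.0371 W/m·K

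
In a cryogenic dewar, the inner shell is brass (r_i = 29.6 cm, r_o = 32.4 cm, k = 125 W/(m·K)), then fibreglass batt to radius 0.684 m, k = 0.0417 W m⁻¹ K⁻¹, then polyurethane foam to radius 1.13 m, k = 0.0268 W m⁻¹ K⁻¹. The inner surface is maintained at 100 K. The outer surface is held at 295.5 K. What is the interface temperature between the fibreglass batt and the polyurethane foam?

T = 225.9 K

Series thermal resistances, inner to outer:
  R_brass = (1/0.296 − 1/0.324)/(4πk) = 0.2920/(4π·125) = 1.859×10^-4 K/W
  R_fibreglass batt = (1/0.324 − 1/0.684)/(4πk) = 1.624/(4π·0.0417) = 3.100 K/W
  R_polyurethane foam = (1/0.684 − 1/1.13)/(4πk) = 0.5770/(4π·0.0268) = 1.713 K/W
ΣR = 1.859×10^-4 + 3.100 + 1.713 = 4.813 K/W
Q = ΔT/ΣR = (100 K − 295.5 K)/4.813 = -40.62 W
From the inner boundary to the fibreglass batt/polyurethane foam interface, ΣR_partial = 3.100 K/W.
T_interface = T_in − Q·ΣR_partial = 100 K − (-40.62)(3.100) = 225.9 K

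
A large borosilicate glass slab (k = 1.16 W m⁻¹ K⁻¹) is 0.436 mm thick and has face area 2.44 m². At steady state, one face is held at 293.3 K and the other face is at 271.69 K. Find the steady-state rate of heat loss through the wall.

Q = 1.40×10^5 W

Q = kA·ΔT/L = 1.16 × 2.44 × |293.3 K − 271.69 K| / 4.36×10^-4 = 1.40×10^5 W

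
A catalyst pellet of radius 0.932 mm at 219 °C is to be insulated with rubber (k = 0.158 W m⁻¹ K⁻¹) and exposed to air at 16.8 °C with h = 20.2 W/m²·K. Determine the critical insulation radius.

For a sphere, r_cr = 2k_ins/h = 2·0.158/20.2 = 0.0156 m = 1.56 cm

r_cr = 1.56 cm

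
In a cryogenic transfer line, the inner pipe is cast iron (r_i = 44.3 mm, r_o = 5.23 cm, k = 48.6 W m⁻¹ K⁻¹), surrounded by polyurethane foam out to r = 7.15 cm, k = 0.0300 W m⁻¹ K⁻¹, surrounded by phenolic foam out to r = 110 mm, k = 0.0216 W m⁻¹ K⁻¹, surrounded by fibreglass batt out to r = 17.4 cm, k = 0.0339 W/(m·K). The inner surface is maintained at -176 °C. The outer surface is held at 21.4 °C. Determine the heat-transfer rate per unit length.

Series thermal resistances, inner to outer:
  R'_cast iron = ln(0.0523/0.0443)/(2πk) = 0.1660/(2π·48.6) = 5.437×10^-4 m·K/W
  R'_polyurethane foam = ln(0.0715/0.0523)/(2πk) = 0.3127/(2π·0.0300) = 1.659 m·K/W
  R'_phenolic foam = ln(0.110/0.0715)/(2πk) = 0.4308/(2π·0.0216) = 3.174 m·K/W
  R'_fibreglass batt = ln(0.174/0.110)/(2πk) = 0.4586/(2π·0.0339) = 2.153 m·K/W
ΣR = 5.437×10^-4 + 1.659 + 3.174 + 2.153 = 6.987 m·K/W
Q' = ΔT/ΣR = (-176 °C − 21.4 °C)/6.987 = -28.3 W/m
(Negative Q' ⇒ heat flows inward; heat gain = 28.3 W/m.)

Q' = 28.3 W/m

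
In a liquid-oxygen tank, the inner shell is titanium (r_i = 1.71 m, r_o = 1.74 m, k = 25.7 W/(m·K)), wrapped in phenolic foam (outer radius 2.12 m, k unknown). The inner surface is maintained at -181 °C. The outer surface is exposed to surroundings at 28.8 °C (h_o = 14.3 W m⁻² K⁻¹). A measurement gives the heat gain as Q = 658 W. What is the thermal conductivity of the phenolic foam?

ΣR = ΔT/Q = |-181 − 28.8|/658 = 0.3188 K/W
Known resistances:
  R_titanium = (1/1.71 − 1/1.74)/(4πk) = 0.01008/(4π·25.7) = 3.122×10^-5 K/W
  R_conv,out = 1/(4πr²h) = 1/(4π·2.12²·14.3) = 0.001238 K/W
R_phenolic foam = ΣR − ΣR_known = 0.3188 − 0.001269 = 0.3175 K/W
(1/r₁−1/r₂)/(4πk) = 0.3175 ⇒ k = 0.1030/(4π·0.3175) = 0.0258 W/m·K

k = 0.0258 W/m·K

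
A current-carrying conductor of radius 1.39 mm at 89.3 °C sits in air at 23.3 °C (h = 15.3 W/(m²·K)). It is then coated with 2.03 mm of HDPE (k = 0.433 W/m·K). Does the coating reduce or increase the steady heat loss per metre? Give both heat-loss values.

increases: 8.82 → 19.6 W/m

Critical radius for a cylinder: r_cr = k/h = 0.0283 m = 2.83 cm.
Outer radius after coating: r₂ = 0.00139 + 0.00203 = 0.00342 m.
Since r₁ < r_cr and r₂ ≤ r_cr, the coating moves toward the maximum at r_cr — heat loss rises.
Bare: R = 1/(2πr₁h) = 7.484 m·K/W; Q = 66/7.484 = 8.82 W/m.
Coated: R = R_cond + R_conv = 3.373 m·K/W; Q = 66/3.373 = 19.6 W/m.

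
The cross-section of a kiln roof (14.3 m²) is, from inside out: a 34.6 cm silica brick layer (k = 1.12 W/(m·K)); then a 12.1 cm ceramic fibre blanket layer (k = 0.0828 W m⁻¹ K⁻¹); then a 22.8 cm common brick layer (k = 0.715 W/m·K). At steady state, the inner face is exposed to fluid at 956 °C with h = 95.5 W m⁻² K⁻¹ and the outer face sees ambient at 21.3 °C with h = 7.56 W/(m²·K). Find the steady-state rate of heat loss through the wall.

Resistance network (inner→outer):
  R_conv,in = 1/(hA) = 1/(95.5·14.3) = 7.323×10^-4 K/W
  R_silica brick = L/(kA) = 0.346/(1.12·14.3) = 0.02160 K/W
  R_ceramic fibre blanket = L/(kA) = 0.121/(0.0828·14.3) = 0.1022 K/W
  R_common brick = L/(kA) = 0.228/(0.715·14.3) = 0.02230 K/W
  R_conv,out = 1/(hA) = 1/(7.56·14.3) = 0.009250 K/W
ΣR = 7.323×10^-4 + 0.02160 + 0.1022 + 0.02230 + 0.009250 = 0.1561 K/W
Q = ΔT/ΣR = (956 °C − 21.3 °C)/0.1561 = 5990 W

Q = 5990 W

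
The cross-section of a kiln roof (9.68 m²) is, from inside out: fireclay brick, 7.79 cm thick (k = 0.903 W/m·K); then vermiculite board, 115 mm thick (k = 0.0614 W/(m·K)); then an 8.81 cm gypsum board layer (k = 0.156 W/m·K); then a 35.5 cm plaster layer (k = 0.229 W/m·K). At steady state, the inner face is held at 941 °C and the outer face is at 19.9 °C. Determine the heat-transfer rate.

Q = 2190 W

Treat each layer as a resistance in series:
  R_fireclay brick = L/(kA) = 0.0779/(0.903·9.68) = 0.008912 K/W
  R_vermiculite board = L/(kA) = 0.115/(0.0614·9.68) = 0.1935 K/W
  R_gypsum board = L/(kA) = 0.0881/(0.156·9.68) = 0.05834 K/W
  R_plaster = L/(kA) = 0.355/(0.229·9.68) = 0.1601 K/W
ΣR = 0.008912 + 0.1935 + 0.05834 + 0.1601 = 0.4209 K/W
Q = ΔT/ΣR = (941 °C − 19.9 °C)/0.4209 = 2190 W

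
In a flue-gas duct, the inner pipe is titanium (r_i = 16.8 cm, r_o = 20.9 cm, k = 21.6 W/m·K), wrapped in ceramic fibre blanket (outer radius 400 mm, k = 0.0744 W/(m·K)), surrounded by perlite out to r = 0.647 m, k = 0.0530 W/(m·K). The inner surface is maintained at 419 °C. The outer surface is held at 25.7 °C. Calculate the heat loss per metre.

Series thermal resistances, inner to outer:
  R'_titanium = ln(0.209/0.168)/(2πk) = 0.2184/(2π·21.6) = 0.001609 m·K/W
  R'_ceramic fibre blanket = ln(0.400/0.209)/(2πk) = 0.6491/(2π·0.0744) = 1.389 m·K/W
  R'_perlite = ln(0.647/0.400)/(2πk) = 0.4809/(2π·0.0530) = 1.444 m·K/W
ΣR = 0.001609 + 1.389 + 1.444 = 2.835 m·K/W
Q' = ΔT/ΣR = (419 °C − 25.7 °C)/2.835 = 139 W/m

Q' = 139 W/m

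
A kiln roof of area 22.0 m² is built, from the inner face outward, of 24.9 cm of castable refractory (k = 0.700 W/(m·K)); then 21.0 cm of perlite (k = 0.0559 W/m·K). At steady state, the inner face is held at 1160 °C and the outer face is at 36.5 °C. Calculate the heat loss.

Q = 6.01 kW

Series thermal resistances, inner to outer:
  R_castable refractory = L/(kA) = 0.249/(0.700·22.0) = 0.01617 K/W
  R_perlite = L/(kA) = 0.210/(0.0559·22.0) = 0.1708 K/W
ΣR = 0.01617 + 0.1708 = 0.1870 K/W
Q = ΔT/ΣR = (1160 °C − 36.5 °C)/0.1870 = 6010 W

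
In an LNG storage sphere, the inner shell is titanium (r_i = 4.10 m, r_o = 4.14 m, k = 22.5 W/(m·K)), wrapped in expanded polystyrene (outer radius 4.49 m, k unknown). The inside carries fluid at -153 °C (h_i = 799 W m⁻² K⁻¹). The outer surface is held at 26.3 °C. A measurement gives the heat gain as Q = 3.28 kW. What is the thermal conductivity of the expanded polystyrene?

ΣR = ΔT/Q = |-153 − 26.3|/3280 = 0.05466 K/W
Known resistances:
  R_conv,in = 1/(4πr²h) = 1/(4π·4.10²·799) = 5.925×10^-6 K/W
  R_titanium = (1/4.10 − 1/4.14)/(4πk) = 0.002357/(4π·22.5) = 8.335×10^-6 K/W
R_expanded polystyrene = ΣR − ΣR_known = 0.05466 − 1.426×10^-5 = 0.05465 K/W
(1/r₁−1/r₂)/(4πk) = 0.05465 ⇒ k = 0.01883/(4π·0.05465) = 0.0274 W/m·K

k = 0.0274 W/m·K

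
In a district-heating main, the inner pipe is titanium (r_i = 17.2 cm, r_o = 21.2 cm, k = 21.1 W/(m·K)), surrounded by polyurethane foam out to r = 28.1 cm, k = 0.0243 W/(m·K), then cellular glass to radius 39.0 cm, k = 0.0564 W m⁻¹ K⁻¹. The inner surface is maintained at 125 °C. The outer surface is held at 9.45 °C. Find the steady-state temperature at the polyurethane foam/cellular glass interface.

Resistance network (inner→outer):
  R'_titanium = ln(0.212/0.172)/(2πk) = 0.2091/(2π·21.1) = 0.001577 m·K/W
  R'_polyurethane foam = ln(0.281/0.212)/(2πk) = 0.2818/(2π·0.0243) = 1.845 m·K/W
  R'_cellular glass = ln(0.390/0.281)/(2πk) = 0.3278/(2π·0.0564) = 0.9250 m·K/W
ΣR = 0.001577 + 1.845 + 0.9250 = 2.772 m·K/W
Q' = ΔT/ΣR = (125 °C − 9.45 °C)/2.772 = 41.68 W/m
From the inner boundary to the polyurethane foam/cellular glass interface, ΣR_partial = 1.847 m·K/W.
T_interface = T_in − Q'·ΣR_partial = 125 °C − (41.68)(1.847) = 48.0 °C

T = 48.0 °C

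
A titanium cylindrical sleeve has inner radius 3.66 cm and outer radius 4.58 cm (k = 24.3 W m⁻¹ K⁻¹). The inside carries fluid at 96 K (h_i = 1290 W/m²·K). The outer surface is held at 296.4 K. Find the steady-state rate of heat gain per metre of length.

Q' = 41400 W/m

Series thermal resistances, inner to outer:
  R'_conv,in = 1/(2πr h) = 1/(2π·0.0366·1290) = 0.003371 m·K/W
  R'_titanium = ln(0.0458/0.0366)/(2πk) = 0.2242/(2π·24.3) = 0.001469 m·K/W
ΣR = 0.003371 + 0.001469 = 0.004840 m·K/W
Q' = ΔT/ΣR = (96 K − 296.4 K)/0.004840 = -41400 W/m
(Negative Q' ⇒ heat flows inward; heat gain = 41400 W/m.)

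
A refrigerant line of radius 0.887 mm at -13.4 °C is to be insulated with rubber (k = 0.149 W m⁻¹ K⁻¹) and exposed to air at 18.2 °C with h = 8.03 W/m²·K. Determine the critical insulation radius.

r_cr = 1.86 cm

For a cylinder, r_cr = k_ins/h = 0.149/8.03 = 0.0186 m = 1.86 cm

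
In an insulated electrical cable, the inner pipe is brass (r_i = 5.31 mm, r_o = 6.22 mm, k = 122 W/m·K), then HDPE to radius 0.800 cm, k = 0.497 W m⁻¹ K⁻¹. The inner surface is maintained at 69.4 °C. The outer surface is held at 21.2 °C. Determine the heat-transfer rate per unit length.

Q' = 597 W/m

Series thermal resistances, inner to outer:
  R'_brass = ln(0.00622/0.00531)/(2πk) = 0.1582/(2π·122) = 2.064×10^-4 m·K/W
  R'_HDPE = ln(0.00800/0.00622)/(2πk) = 0.2517/(2π·0.497) = 0.08059 m·K/W
ΣR = 2.064×10^-4 + 0.08059 = 0.08080 m·K/W
Q' = ΔT/ΣR = (69.4 °C − 21.2 °C)/0.08080 = 597 W/m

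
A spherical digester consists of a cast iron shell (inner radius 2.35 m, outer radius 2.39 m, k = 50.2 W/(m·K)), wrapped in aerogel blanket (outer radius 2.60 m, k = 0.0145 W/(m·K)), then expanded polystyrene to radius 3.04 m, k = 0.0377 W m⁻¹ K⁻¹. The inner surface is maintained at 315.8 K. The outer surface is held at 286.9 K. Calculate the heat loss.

Q = 95.4 W

Treat each layer as a resistance in series:
  R_cast iron = (1/2.35 − 1/2.39)/(4πk) = 0.007122/(4π·50.2) = 1.129×10^-5 K/W
  R_aerogel blanket = (1/2.39 − 1/2.60)/(4πk) = 0.03379/(4π·0.0145) = 0.1855 K/W
  R_expanded polystyrene = (1/2.60 − 1/3.04)/(4πk) = 0.05567/(4π·0.0377) = 0.1175 K/W
ΣR = 1.129×10^-5 + 0.1855 + 0.1175 = 0.3030 K/W
Q = ΔT/ΣR = (315.8 K − 286.9 K)/0.3030 = 95.4 W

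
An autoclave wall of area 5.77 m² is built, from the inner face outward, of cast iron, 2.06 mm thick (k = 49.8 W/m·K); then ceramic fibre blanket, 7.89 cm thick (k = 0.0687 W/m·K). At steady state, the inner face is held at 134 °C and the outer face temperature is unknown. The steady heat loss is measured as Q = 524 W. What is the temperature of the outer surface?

T_out = 29.7 °C

Series resistances:
  R_cast iron = L/(kA) = 0.00206/(49.8·5.77) = 7.169×10^-6 K/W
  R_ceramic fibre blanket = L/(kA) = 0.0789/(0.0687·5.77) = 0.1990 K/W
ΣR = 0.1990 K/W
ΔT = Q·ΣR = 524 × 0.1990 = 104.3 K
Heat flows outward, so T_out = T_in − ΔT = 134 − 104.3 = 29.7 °C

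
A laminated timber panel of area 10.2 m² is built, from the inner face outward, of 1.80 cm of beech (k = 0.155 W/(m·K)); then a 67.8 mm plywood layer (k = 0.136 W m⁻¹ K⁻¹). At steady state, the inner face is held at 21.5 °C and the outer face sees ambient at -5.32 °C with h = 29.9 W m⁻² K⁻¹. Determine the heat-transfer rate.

Q = 422 W

Series thermal resistances, inner to outer:
  R_beech = L/(kA) = 0.0180/(0.155·10.2) = 0.01139 K/W
  R_plywood = L/(kA) = 0.0678/(0.136·10.2) = 0.04888 K/W
  R_conv,out = 1/(hA) = 1/(29.9·10.2) = 0.003279 K/W
ΣR = 0.01139 + 0.04888 + 0.003279 = 0.06355 K/W
Q = ΔT/ΣR = (21.5 °C − -5.32 °C)/0.06355 = 422 W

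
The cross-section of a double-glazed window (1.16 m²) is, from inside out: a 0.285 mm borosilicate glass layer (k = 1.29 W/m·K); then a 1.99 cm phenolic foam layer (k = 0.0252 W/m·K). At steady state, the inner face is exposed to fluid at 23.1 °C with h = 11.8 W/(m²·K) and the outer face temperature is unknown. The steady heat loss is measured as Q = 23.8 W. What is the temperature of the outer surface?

Sum the resistances:
  R_conv,in = 1/(hA) = 1/(11.8·1.16) = 0.07306 K/W
  R_borosilicate glass = L/(kA) = 2.85×10^-4/(1.29·1.16) = 1.905×10^-4 K/W
  R_phenolic foam = L/(kA) = 0.0199/(0.0252·1.16) = 0.6808 K/W
ΣR = 0.7540 K/W
ΔT = Q·ΣR = 23.8 × 0.7540 = 17.95 K
Heat flows outward, so T_out = T_in − ΔT = 23.1 − 17.95 = 5.15 °C

T_out = 5.15 °C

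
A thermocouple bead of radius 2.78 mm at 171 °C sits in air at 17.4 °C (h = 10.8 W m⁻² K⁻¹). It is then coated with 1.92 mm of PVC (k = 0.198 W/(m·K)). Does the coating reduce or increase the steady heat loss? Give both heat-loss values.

Critical radius for a sphere: r_cr = 2k/h = 0.0367 m = 3.67 cm.
Outer radius after coating: r₂ = 0.00278 + 0.00192 = 0.00470 m.
Since r₁ < r_cr and r₂ ≤ r_cr, the coating moves toward the maximum at r_cr — heat loss rises.
Bare: R = 1/(4πr₁²h) = 953.4 K/W; Q = 153.6/953.4 = 0.161 W.
Coated: R = R_cond + R_conv = 392.6 K/W; Q = 153.6/392.6 = 0.391 W.

increases: 0.161 → 0.391 W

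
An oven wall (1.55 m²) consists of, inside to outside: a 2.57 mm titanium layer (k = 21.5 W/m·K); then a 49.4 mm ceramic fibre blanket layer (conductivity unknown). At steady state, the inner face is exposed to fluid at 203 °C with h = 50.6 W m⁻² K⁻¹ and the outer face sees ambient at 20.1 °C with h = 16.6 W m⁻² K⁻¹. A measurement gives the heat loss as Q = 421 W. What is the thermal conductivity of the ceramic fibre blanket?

ΣR = ΔT/Q = |203 − 20.1|/421 = 0.4344 K/W
Known resistances:
  R_conv,in = 1/(hA) = 1/(50.6·1.55) = 0.01275 K/W
  R_titanium = L/(kA) = 0.00257/(21.5·1.55) = 7.712×10^-5 K/W
  R_conv,out = 1/(hA) = 1/(16.6·1.55) = 0.03887 K/W
R_ceramic fibre blanket = ΣR − ΣR_known = 0.4344 − 0.05170 = 0.3827 K/W
L/(kA) = 0.3827 ⇒ k = 0.0494/(0.3827·1.55) = 0.0833 W/m·K

k = 0.0833 W/m·K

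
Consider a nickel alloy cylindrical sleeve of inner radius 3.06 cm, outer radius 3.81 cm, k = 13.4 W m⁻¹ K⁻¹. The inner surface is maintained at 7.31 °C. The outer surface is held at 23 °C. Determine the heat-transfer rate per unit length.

Q' = 6.03 kW/m

Q' = 2πk·ΔT/ln(r₂/r₁) = 2π × 13.4 × 15.69 / ln(0.0381/0.0306) = 6030 W/m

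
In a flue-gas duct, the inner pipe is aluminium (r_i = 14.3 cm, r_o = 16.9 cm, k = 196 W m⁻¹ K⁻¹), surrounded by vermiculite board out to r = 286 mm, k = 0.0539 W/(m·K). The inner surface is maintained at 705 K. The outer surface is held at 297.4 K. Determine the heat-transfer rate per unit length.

Q' = 262 W/m

Treat each layer as a resistance in series:
  R'_aluminium = ln(0.169/0.143)/(2πk) = 0.1671/(2π·196) = 1.357×10^-4 m·K/W
  R'_vermiculite board = ln(0.286/0.169)/(2πk) = 0.5261/(2π·0.0539) = 1.553 m·K/W
ΣR = 1.357×10^-4 + 1.553 = 1.553 m·K/W
Q' = ΔT/ΣR = (705 K − 297.4 K)/1.553 = 262 W/m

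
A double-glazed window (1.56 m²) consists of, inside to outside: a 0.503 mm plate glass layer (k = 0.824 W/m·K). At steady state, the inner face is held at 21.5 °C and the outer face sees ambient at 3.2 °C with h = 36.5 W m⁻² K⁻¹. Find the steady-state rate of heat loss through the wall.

Q = 1020 W

Treat each layer as a resistance in series:
  R_plate glass = L/(kA) = 5.03×10^-4/(0.824·1.56) = 3.913×10^-4 K/W
  R_conv,out = 1/(hA) = 1/(36.5·1.56) = 0.01756 K/W
ΣR = 3.913×10^-4 + 0.01756 = 0.01795 K/W
Q = ΔT/ΣR = (21.5 °C − 3.2 °C)/0.01795 = 1020 W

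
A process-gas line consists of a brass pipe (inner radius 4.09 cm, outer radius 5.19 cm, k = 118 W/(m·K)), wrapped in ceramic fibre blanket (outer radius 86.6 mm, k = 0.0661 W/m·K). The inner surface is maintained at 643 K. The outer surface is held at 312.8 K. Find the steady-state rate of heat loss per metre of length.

Q' = 268 W/m

Treat each layer as a resistance in series:
  R'_brass = ln(0.0519/0.0409)/(2πk) = 0.2382/(2π·118) = 3.213×10^-4 m·K/W
  R'_ceramic fibre blanket = ln(0.0866/0.0519)/(2πk) = 0.5120/(2π·0.0661) = 1.233 m·K/W
ΣR = 3.213×10^-4 + 1.233 = 1.233 m·K/W
Q' = ΔT/ΣR = (643 K − 312.8 K)/1.233 = 268 W/m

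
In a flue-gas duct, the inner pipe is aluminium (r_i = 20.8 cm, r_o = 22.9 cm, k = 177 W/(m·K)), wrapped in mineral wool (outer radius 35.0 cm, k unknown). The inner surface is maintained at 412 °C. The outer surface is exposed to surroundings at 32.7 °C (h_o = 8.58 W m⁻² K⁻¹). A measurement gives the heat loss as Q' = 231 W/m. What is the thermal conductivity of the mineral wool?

k = 0.0425 W/m·K

ΣR = ΔT/Q' = |412 − 32.7|/231 = 1.642 m·K/W
Known resistances:
  R'_aluminium = ln(0.229/0.208)/(2πk) = 0.09618/(2π·177) = 8.649×10^-5 m·K/W
  R'_conv,out = 1/(2πr h) = 1/(2π·0.350·8.58) = 0.05300 m·K/W
R_mineral wool = ΣR − ΣR_known = 1.642 − 0.05309 = 1.589 m·K/W
ln(r₂/r₁)/(2πk) = 1.589 ⇒ k = 0.4242/(2π·1.589) = 0.0425 W/m·K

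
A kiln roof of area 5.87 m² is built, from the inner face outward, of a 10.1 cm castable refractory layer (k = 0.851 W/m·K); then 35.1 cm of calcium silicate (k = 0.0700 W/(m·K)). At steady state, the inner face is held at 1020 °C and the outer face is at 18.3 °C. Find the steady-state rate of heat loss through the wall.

Q = 1150 W

Resistance network (inner→outer):
  R_castable refractory = L/(kA) = 0.101/(0.851·5.87) = 0.02022 K/W
  R_calcium silicate = L/(kA) = 0.351/(0.0700·5.87) = 0.8542 K/W
ΣR = 0.02022 + 0.8542 = 0.8744 K/W
Q = ΔT/ΣR = (1020 °C − 18.3 °C)/0.8744 = 1150 W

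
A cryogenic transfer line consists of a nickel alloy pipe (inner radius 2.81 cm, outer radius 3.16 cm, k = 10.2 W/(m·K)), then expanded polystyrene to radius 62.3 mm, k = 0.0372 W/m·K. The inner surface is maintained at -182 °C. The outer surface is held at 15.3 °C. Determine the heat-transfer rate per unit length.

Resistance network (inner→outer):
  R'_nickel alloy = ln(0.0316/0.0281)/(2πk) = 0.1174/(2π·10.2) = 0.001832 m·K/W
  R'_expanded polystyrene = ln(0.0623/0.0316)/(2πk) = 0.6788/(2π·0.0372) = 2.904 m·K/W
ΣR = 0.001832 + 2.904 = 2.906 m·K/W
Q' = ΔT/ΣR = (-182 °C − 15.3 °C)/2.906 = -67.9 W/m
(Negative Q' ⇒ heat flows inward; heat gain = 67.9 W/m.)

Q' = 67.9 W/m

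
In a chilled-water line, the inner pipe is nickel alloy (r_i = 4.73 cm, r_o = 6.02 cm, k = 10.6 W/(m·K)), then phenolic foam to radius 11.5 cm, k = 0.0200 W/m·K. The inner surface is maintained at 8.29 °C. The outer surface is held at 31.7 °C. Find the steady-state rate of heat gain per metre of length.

Q' = 4.54 W/m

Treat each layer as a resistance in series:
  R'_nickel alloy = ln(0.0602/0.0473)/(2πk) = 0.2412/(2π·10.6) = 0.003621 m·K/W
  R'_phenolic foam = ln(0.115/0.0602)/(2πk) = 0.6473/(2π·0.0200) = 5.151 m·K/W
ΣR = 0.003621 + 5.151 = 5.155 m·K/W
Q' = ΔT/ΣR = (8.29 °C − 31.7 °C)/5.155 = -4.54 W/m
(Negative Q' ⇒ heat flows inward; heat gain = 4.54 W/m.)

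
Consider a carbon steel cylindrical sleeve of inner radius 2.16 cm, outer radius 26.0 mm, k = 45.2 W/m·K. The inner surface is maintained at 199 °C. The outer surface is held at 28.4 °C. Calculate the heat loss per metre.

Q' = 2.61×10^5 W/m

Q' = 2πk·ΔT/ln(r₂/r₁) = 2π × 45.2 × 170.6 / ln(0.0260/0.0216) = 2.61×10^5 W/m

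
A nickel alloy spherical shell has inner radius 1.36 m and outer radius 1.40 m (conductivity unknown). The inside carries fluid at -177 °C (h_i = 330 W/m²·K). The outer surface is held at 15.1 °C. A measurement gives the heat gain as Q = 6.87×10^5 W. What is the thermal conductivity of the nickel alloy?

ΣR = ΔT/Q = |-177 − 15.1|/6.87×10^5 = 2.796×10^-4 K/W
Known resistances:
  R_conv,in = 1/(4πr²h) = 1/(4π·1.36²·330) = 1.304×10^-4 K/W
R_nickel alloy = ΣR − ΣR_known = 2.796×10^-4 − 1.304×10^-4 = 1.492×10^-4 K/W
(1/r₁−1/r₂)/(4πk) = 1.492×10^-4 ⇒ k = 0.02101/(4π·1.492×10^-4) = 11.2 W/m·K

k = 11.2 W/m·K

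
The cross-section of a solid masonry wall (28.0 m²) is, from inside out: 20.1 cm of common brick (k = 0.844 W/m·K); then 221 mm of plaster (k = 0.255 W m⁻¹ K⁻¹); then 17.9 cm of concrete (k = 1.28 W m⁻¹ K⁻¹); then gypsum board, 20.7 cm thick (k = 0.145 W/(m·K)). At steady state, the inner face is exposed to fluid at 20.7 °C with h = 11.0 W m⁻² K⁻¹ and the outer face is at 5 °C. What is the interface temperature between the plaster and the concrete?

T = 13.9 °C

Series thermal resistances, inner to outer:
  R_conv,in = 1/(hA) = 1/(11.0·28.0) = 0.003247 K/W
  R_common brick = L/(kA) = 0.201/(0.844·28.0) = 0.008505 K/W
  R_plaster = L/(kA) = 0.221/(0.255·28.0) = 0.03095 K/W
  R_concrete = L/(kA) = 0.179/(1.28·28.0) = 0.004994 K/W
  R_gypsum board = L/(kA) = 0.207/(0.145·28.0) = 0.05099 K/W
ΣR = 0.003247 + 0.008505 + 0.03095 + 0.004994 + 0.05099 = 0.09869 K/W
Q = ΔT/ΣR = (20.7 °C − 5 °C)/0.09869 = 159.1 W
From the inner boundary to the plaster/concrete interface, ΣR_partial = 0.04270 K/W.
T_interface = T_in − Q·ΣR_partial = 20.7 °C − (159.1)(0.04270) = 13.9 °C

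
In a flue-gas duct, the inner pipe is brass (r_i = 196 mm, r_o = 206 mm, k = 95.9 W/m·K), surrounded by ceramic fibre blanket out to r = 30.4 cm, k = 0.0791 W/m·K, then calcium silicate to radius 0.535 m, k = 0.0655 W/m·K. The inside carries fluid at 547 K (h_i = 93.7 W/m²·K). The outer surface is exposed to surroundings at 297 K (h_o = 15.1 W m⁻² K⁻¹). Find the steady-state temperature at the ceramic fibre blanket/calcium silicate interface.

T = 456 K

Treat each layer as a resistance in series:
  R'_conv,in = 1/(2πr h) = 1/(2π·0.196·93.7) = 0.008666 m·K/W
  R'_brass = ln(0.206/0.196)/(2πk) = 0.04976/(2π·95.9) = 8.258×10^-5 m·K/W
  R'_ceramic fibre blanket = ln(0.304/0.206)/(2πk) = 0.3892/(2π·0.0791) = 0.7830 m·K/W
  R'_calcium silicate = ln(0.535/0.304)/(2πk) = 0.5652/(2π·0.0655) = 1.373 m·K/W
  R'_conv,out = 1/(2πr h) = 1/(2π·0.535·15.1) = 0.01970 m·K/W
ΣR = 0.008666 + 8.258×10^-5 + 0.7830 + 1.373 + 0.01970 = 2.184 m·K/W
Q' = ΔT/ΣR = (547 K − 297 K)/2.184 = 114.5 W/m
From the inner boundary to the ceramic fibre blanket/calcium silicate interface, ΣR_partial = 0.7917 m·K/W.
T_interface = T_in − Q'·ΣR_partial = 547 K − (114.5)(0.7917) = 456 K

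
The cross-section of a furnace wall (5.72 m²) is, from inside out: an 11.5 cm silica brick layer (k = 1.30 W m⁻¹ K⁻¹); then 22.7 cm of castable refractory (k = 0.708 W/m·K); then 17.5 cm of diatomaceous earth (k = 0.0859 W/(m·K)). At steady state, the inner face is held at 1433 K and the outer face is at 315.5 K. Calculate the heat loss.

Series thermal resistances, inner to outer:
  R_silica brick = L/(kA) = 0.115/(1.30·5.72) = 0.01547 K/W
  R_castable refractory = L/(kA) = 0.227/(0.708·5.72) = 0.05605 K/W
  R_diatomaceous earth = L/(kA) = 0.175/(0.0859·5.72) = 0.3562 K/W
ΣR = 0.01547 + 0.05605 + 0.3562 = 0.4277 K/W
Q = ΔT/ΣR = (1433 K − 315.5 K)/0.4277 = 2610 W

Q = 2.61 kW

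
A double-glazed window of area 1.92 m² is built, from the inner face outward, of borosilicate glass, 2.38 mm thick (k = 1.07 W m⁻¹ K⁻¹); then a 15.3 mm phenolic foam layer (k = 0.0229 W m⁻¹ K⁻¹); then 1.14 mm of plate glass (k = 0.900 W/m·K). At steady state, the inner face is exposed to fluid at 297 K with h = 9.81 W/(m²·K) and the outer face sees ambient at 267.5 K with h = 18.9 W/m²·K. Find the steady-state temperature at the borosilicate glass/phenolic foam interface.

T = 293.3 K

Treat each layer as a resistance in series:
  R_conv,in = 1/(hA) = 1/(9.81·1.92) = 0.05309 K/W
  R_borosilicate glass = L/(kA) = 0.00238/(1.07·1.92) = 0.001158 K/W
  R_phenolic foam = L/(kA) = 0.0153/(0.0229·1.92) = 0.3480 K/W
  R_plate glass = L/(kA) = 0.00114/(0.900·1.92) = 6.597×10^-4 K/W
  R_conv,out = 1/(hA) = 1/(18.9·1.92) = 0.02756 K/W
ΣR = 0.05309 + 0.001158 + 0.3480 + 6.597×10^-4 + 0.02756 = 0.4305 K/W
Q = ΔT/ΣR = (297 K − 267.5 K)/0.4305 = 68.52 W
From the inner boundary to the borosilicate glass/phenolic foam interface, ΣR_partial = 0.05425 K/W.
T_interface = T_in − Q·ΣR_partial = 297 K − (68.52)(0.05425) = 293.3 K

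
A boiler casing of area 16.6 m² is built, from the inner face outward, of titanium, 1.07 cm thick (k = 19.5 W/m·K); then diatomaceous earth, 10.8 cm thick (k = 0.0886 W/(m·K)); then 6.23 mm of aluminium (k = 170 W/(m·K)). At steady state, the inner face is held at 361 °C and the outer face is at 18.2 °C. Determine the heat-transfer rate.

Q = 4.67 kW

Resistance network (inner→outer):
  R_titanium = L/(kA) = 0.0107/(19.5·16.6) = 3.306×10^-5 K/W
  R_diatomaceous earth = L/(kA) = 0.108/(0.0886·16.6) = 0.07343 K/W
  R_aluminium = L/(kA) = 0.00623/(170·16.6) = 2.208×10^-6 K/W
ΣR = 3.306×10^-5 + 0.07343 + 2.208×10^-6 = 0.07347 K/W
Q = ΔT/ΣR = (361 °C − 18.2 °C)/0.07347 = 4670 W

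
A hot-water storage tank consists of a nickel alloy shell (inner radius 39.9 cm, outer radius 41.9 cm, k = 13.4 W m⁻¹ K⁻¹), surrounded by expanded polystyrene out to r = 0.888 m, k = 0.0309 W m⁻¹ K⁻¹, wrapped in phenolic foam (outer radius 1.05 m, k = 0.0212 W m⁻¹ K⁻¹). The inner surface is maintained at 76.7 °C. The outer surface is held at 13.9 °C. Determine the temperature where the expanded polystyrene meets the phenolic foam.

Resistance network (inner→outer):
  R_nickel alloy = (1/0.399 − 1/0.419)/(4πk) = 0.1196/(4π·13.4) = 7.104×10^-4 K/W
  R_expanded polystyrene = (1/0.419 − 1/0.888)/(4πk) = 1.261/(4π·0.0309) = 3.246 K/W
  R_phenolic foam = (1/0.888 − 1/1.05)/(4πk) = 0.1737/(4π·0.0212) = 0.6522 K/W
ΣR = 7.104×10^-4 + 3.246 + 0.6522 = 3.899 K/W
Q = ΔT/ΣR = (76.7 °C − 13.9 °C)/3.899 = 16.11 W
From the inner boundary to the expanded polystyrene/phenolic foam interface, ΣR_partial = 3.247 K/W.
T_interface = T_in − Q·ΣR_partial = 76.7 °C − (16.11)(3.247) = 24.4 °C

T = 24.4 °C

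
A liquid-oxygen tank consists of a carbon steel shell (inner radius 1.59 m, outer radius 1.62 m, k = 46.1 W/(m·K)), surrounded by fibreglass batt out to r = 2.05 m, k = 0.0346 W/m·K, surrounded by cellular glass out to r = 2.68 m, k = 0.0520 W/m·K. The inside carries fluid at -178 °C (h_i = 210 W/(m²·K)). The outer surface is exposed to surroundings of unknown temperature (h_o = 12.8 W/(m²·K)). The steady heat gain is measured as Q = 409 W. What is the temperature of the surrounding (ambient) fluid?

Series resistances:
  R_conv,in = 1/(4πr²h) = 1/(4π·1.59²·210) = 1.499×10^-4 K/W
  R_carbon steel = (1/1.59 − 1/1.62)/(4πk) = 0.01165/(4π·46.1) = 2.010×10^-5 K/W
  R_fibreglass batt = (1/1.62 − 1/2.05)/(4πk) = 0.1295/(4π·0.0346) = 0.2978 K/W
  R_cellular glass = (1/2.05 − 1/2.68)/(4πk) = 0.1147/(4π·0.0520) = 0.1755 K/W
  R_conv,out = 1/(4πr²h) = 1/(4π·2.68²·12.8) = 8.656×10^-4 K/W
ΣR = 0.4743 K/W
ΔT = Q·ΣR = 409 × 0.4743 = 194.0 K
Heat flows inward, so T_out = T_in + ΔT = -178 + 194.0 = 16.0 °C

T_out = 16.0 °C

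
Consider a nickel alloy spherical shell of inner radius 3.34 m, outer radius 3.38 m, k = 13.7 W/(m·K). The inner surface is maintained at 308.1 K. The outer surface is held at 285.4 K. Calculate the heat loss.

Q = 4πk·ΔT/(1/r₁ − 1/r₂) = 4π × 13.7 × 22.7 / (1/3.34 − 1/3.38) = 1.10×10^6 W

Q = 1100 kW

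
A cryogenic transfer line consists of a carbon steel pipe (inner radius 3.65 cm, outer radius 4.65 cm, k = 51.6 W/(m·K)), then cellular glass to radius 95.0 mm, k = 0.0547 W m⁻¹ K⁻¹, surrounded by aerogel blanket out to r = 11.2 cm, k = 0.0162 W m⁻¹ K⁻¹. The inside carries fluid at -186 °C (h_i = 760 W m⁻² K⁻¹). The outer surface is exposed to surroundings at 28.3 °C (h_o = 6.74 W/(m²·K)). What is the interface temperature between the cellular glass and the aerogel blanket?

Treat each layer as a resistance in series:
  R'_conv,in = 1/(2πr h) = 1/(2π·0.0365·760) = 0.005737 m·K/W
  R'_carbon steel = ln(0.0465/0.0365)/(2πk) = 0.2421/(2π·51.6) = 7.469×10^-4 m·K/W
  R'_cellular glass = ln(0.0950/0.0465)/(2πk) = 0.7144/(2π·0.0547) = 2.079 m·K/W
  R'_aerogel blanket = ln(0.112/0.0950)/(2πk) = 0.1646/(2π·0.0162) = 1.617 m·K/W
  R'_conv,out = 1/(2πr h) = 1/(2π·0.112·6.74) = 0.2108 m·K/W
ΣR = 0.005737 + 7.469×10^-4 + 2.079 + 1.617 + 0.2108 = 3.913 m·K/W
Q' = ΔT/ΣR = (-186 °C − 28.3 °C)/3.913 = -54.77 W/m
From the inner boundary to the cellular glass/aerogel blanket interface, ΣR_partial = 2.085 m·K/W.
T_interface = T_in − Q'·ΣR_partial = -186 °C − (-54.77)(2.085) = -71.8 °C

T = -71.8 °C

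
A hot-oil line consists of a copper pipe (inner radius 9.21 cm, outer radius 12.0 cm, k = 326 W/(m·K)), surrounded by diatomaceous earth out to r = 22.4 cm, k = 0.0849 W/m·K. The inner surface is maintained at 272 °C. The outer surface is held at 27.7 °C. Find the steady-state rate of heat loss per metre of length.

Series thermal resistances, inner to outer:
  R'_copper = ln(0.120/0.0921)/(2πk) = 0.2646/(2π·326) = 1.292×10^-4 m·K/W
  R'_diatomaceous earth = ln(0.224/0.120)/(2πk) = 0.6242/(2π·0.0849) = 1.170 m·K/W
ΣR = 1.292×10^-4 + 1.170 = 1.170 m·K/W
Q' = ΔT/ΣR = (272 °C − 27.7 °C)/1.170 = 209 W/m

Q' = 209 W/m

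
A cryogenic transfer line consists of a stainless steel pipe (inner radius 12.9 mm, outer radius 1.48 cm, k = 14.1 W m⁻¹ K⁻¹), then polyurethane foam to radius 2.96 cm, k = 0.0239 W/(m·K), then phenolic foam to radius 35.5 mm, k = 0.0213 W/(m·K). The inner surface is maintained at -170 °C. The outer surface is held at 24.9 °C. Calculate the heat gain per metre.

Q' = 32.6 W/m

Resistance network (inner→outer):
  R'_stainless steel = ln(0.0148/0.0129)/(2πk) = 0.1374/(2π·14.1) = 0.001551 m·K/W
  R'_polyurethane foam = ln(0.0296/0.0148)/(2πk) = 0.6931/(2π·0.0239) = 4.616 m·K/W
  R'_phenolic foam = ln(0.0355/0.0296)/(2πk) = 0.1818/(2π·0.0213) = 1.358 m·K/W
ΣR = 0.001551 + 4.616 + 1.358 = 5.976 m·K/W
Q' = ΔT/ΣR = (-170 °C − 24.9 °C)/5.976 = -32.6 W/m
(Negative Q' ⇒ heat flows inward; heat gain = 32.6 W/m.)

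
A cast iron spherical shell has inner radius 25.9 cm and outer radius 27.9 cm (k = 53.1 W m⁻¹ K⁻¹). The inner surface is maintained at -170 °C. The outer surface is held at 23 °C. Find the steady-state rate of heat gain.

Q = 465 kW

Q = 4πk·ΔT/(1/r₁ − 1/r₂) = 4π × 53.1 × 193 / (1/0.259 − 1/0.279) = 4.65×10^5 W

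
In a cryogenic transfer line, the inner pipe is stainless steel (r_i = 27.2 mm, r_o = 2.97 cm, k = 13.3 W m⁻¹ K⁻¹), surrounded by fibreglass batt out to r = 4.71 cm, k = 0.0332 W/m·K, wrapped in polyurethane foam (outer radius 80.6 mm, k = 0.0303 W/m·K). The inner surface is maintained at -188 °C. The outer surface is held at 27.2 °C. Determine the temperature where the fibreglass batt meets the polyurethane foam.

T = -93.4 °C

Treat each layer as a resistance in series:
  R'_stainless steel = ln(0.0297/0.0272)/(2πk) = 0.08793/(2π·13.3) = 0.001052 m·K/W
  R'_fibreglass batt = ln(0.0471/0.0297)/(2πk) = 0.4611/(2π·0.0332) = 2.211 m·K/W
  R'_polyurethane foam = ln(0.0806/0.0471)/(2πk) = 0.5372/(2π·0.0303) = 2.822 m·K/W
ΣR = 0.001052 + 2.211 + 2.822 = 5.034 m·K/W
Q' = ΔT/ΣR = (-188 °C − 27.2 °C)/5.034 = -42.75 W/m
From the inner boundary to the fibreglass batt/polyurethane foam interface, ΣR_partial = 2.212 m·K/W.
T_interface = T_in − Q'·ΣR_partial = -188 °C − (-42.75)(2.212) = -93.4 °C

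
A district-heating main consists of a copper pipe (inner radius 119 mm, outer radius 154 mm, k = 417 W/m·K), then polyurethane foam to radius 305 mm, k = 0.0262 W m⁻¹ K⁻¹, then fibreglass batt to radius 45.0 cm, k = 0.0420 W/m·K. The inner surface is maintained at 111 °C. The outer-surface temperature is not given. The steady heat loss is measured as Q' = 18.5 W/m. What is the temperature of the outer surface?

Series resistances:
  R'_copper = ln(0.154/0.119)/(2πk) = 0.2578/(2π·417) = 9.840×10^-5 m·K/W
  R'_polyurethane foam = ln(0.305/0.154)/(2πk) = 0.6834/(2π·0.0262) = 4.151 m·K/W
  R'_fibreglass batt = ln(0.450/0.305)/(2πk) = 0.3889/(2π·0.0420) = 1.474 m·K/W
ΣR = 5.625 m·K/W
ΔT = Q'·ΣR = 18.5 × 5.625 = 104.1 K
Heat flows outward, so T_out = T_in − ΔT = 111 − 104.1 = 6.9 °C

T_out = 6.9 °C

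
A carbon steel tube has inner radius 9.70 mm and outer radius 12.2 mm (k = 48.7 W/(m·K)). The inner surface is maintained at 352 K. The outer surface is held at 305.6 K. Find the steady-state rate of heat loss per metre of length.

Q' = 61.9 kW/m

Q' = 2πk·ΔT/ln(r₂/r₁) = 2π × 48.7 × 46.4 / ln(0.0122/0.00970) = 61900 W/m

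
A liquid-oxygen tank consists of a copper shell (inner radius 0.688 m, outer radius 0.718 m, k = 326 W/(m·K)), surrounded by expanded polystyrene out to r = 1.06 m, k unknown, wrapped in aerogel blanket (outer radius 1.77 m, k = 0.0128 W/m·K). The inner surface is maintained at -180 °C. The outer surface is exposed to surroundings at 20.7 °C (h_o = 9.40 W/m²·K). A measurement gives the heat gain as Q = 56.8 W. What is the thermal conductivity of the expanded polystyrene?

k = 0.0304 W/m·K

ΣR = ΔT/Q = |-180 − 20.7|/56.8 = 3.533 K/W
Known resistances:
  R_copper = (1/0.688 − 1/0.718)/(4πk) = 0.06073/(4π·326) = 1.482×10^-5 K/W
  R_aerogel blanket = (1/1.06 − 1/1.77)/(4πk) = 0.3784/(4π·0.0128) = 2.353 K/W
  R_conv,out = 1/(4πr²h) = 1/(4π·1.77²·9.40) = 0.002702 K/W
R_expanded polystyrene = ΣR − ΣR_known = 3.533 − 2.356 = 1.177 K/W
(1/r₁−1/r₂)/(4πk) = 1.177 ⇒ k = 0.4494/(4π·1.177) = 0.0304 W/m·K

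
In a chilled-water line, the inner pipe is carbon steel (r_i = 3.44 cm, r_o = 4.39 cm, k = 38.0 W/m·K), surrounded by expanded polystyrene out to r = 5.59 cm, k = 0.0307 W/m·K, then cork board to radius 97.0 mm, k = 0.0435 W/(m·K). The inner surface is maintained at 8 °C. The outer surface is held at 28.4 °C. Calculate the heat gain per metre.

Series thermal resistances, inner to outer:
  R'_carbon steel = ln(0.0439/0.0344)/(2πk) = 0.2439/(2π·38.0) = 0.001021 m·K/W
  R'_expanded polystyrene = ln(0.0559/0.0439)/(2πk) = 0.2417/(2π·0.0307) = 1.253 m·K/W
  R'_cork board = ln(0.0970/0.0559)/(2πk) = 0.5511/(2π·0.0435) = 2.016 m·K/W
ΣR = 0.001021 + 1.253 + 2.016 = 3.270 m·K/W
Q' = ΔT/ΣR = (8 °C − 28.4 °C)/3.270 = -6.24 W/m
(Negative Q' ⇒ heat flows inward; heat gain = 6.24 W/m.)

Q' = 6.24 W/m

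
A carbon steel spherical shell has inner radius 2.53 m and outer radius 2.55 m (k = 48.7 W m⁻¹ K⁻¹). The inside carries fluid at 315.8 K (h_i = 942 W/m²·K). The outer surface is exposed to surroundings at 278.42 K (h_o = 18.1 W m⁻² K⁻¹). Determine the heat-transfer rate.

Resistance network (inner→outer):
  R_conv,in = 1/(4πr²h) = 1/(4π·2.53²·942) = 1.320×10^-5 K/W
  R_carbon steel = (1/2.53 − 1/2.55)/(4πk) = 0.003100/(4π·48.7) = 5.066×10^-6 K/W
  R_conv,out = 1/(4πr²h) = 1/(4π·2.55²·18.1) = 6.761×10^-4 K/W
ΣR = 1.320×10^-5 + 5.066×10^-6 + 6.761×10^-4 = 6.944×10^-4 K/W
Q = ΔT/ΣR = (315.8 K − 278.42 K)/6.944×10^-4 = 53800 W

Q = 53.8 kW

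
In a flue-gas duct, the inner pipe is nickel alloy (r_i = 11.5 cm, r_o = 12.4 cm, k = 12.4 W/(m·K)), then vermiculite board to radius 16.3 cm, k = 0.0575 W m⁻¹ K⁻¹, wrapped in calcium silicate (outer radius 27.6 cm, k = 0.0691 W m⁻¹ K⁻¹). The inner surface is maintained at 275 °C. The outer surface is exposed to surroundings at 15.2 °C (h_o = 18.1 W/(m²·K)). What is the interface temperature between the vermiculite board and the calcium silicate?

Resistance network (inner→outer):
  R'_nickel alloy = ln(0.124/0.115)/(2πk) = 0.07535/(2π·12.4) = 9.671×10^-4 m·K/W
  R'_vermiculite board = ln(0.163/0.124)/(2πk) = 0.2735/(2π·0.0575) = 0.7569 m·K/W
  R'_calcium silicate = ln(0.276/0.163)/(2πk) = 0.5267/(2π·0.0691) = 1.213 m·K/W
  R'_conv,out = 1/(2πr h) = 1/(2π·0.276·18.1) = 0.03186 m·K/W
ΣR = 9.671×10^-4 + 0.7569 + 1.213 + 0.03186 = 2.003 m·K/W
Q' = ΔT/ΣR = (275 °C − 15.2 °C)/2.003 = 129.7 W/m
From the inner boundary to the vermiculite board/calcium silicate interface, ΣR_partial = 0.7579 m·K/W.
T_interface = T_in − Q'·ΣR_partial = 275 °C − (129.7)(0.7579) = 177 °C

T = 177 °C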